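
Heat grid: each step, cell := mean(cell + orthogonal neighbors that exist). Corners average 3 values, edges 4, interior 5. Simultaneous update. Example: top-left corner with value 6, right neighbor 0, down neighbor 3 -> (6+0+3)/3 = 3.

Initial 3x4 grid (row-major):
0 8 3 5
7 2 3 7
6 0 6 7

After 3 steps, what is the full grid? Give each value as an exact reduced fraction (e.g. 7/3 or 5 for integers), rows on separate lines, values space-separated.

After step 1:
  5 13/4 19/4 5
  15/4 4 21/5 11/2
  13/3 7/2 4 20/3
After step 2:
  4 17/4 43/10 61/12
  205/48 187/50 449/100 641/120
  139/36 95/24 551/120 97/18
After step 3:
  601/144 1629/400 5437/1200 589/120
  57139/14400 24851/6000 6739/1500 36547/7200
  1741/432 1817/450 8293/1800 1379/270

Answer: 601/144 1629/400 5437/1200 589/120
57139/14400 24851/6000 6739/1500 36547/7200
1741/432 1817/450 8293/1800 1379/270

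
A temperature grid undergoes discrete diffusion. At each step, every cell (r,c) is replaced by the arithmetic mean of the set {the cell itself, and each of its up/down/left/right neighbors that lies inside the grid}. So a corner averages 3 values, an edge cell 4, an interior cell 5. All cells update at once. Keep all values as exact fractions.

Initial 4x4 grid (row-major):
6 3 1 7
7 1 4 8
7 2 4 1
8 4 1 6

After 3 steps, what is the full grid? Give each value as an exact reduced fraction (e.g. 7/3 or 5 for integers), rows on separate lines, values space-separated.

Answer: 9539/2160 1781/450 1799/450 9521/2160
33221/7200 23981/6000 23399/6000 30059/7200
35069/7200 24989/6000 21511/6000 28291/7200
10811/2160 7511/1800 6679/1800 7609/2160

Derivation:
After step 1:
  16/3 11/4 15/4 16/3
  21/4 17/5 18/5 5
  6 18/5 12/5 19/4
  19/3 15/4 15/4 8/3
After step 2:
  40/9 457/120 463/120 169/36
  1199/240 93/25 363/100 1121/240
  1271/240 383/100 181/50 889/240
  193/36 523/120 377/120 67/18
After step 3:
  9539/2160 1781/450 1799/450 9521/2160
  33221/7200 23981/6000 23399/6000 30059/7200
  35069/7200 24989/6000 21511/6000 28291/7200
  10811/2160 7511/1800 6679/1800 7609/2160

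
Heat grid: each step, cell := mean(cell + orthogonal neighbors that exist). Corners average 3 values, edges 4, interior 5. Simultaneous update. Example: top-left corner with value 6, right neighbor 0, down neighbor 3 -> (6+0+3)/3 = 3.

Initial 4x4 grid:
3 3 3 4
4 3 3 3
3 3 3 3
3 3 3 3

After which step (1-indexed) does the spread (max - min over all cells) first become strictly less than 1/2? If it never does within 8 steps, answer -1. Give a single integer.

Step 1: max=10/3, min=3, spread=1/3
  -> spread < 1/2 first at step 1
Step 2: max=59/18, min=3, spread=5/18
Step 3: max=6947/2160, min=3, spread=467/2160
Step 4: max=206057/64800, min=871/288, spread=5041/32400
Step 5: max=6174491/1944000, min=1899/625, spread=1339207/9720000
Step 6: max=184387769/58320000, min=19764023/6480000, spread=3255781/29160000
Step 7: max=5520657467/1749600000, min=119020817/38880000, spread=82360351/874800000
Step 8: max=165195489857/52488000000, min=1192935809/388800000, spread=2074577821/26244000000

Answer: 1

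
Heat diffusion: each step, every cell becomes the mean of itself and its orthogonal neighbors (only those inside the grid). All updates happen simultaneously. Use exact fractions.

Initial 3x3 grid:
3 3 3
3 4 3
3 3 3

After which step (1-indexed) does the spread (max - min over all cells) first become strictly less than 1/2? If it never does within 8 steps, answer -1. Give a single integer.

Step 1: max=13/4, min=3, spread=1/4
  -> spread < 1/2 first at step 1
Step 2: max=81/25, min=249/80, spread=51/400
Step 3: max=15223/4800, min=1127/360, spread=589/14400
Step 4: max=94943/30000, min=905081/288000, spread=31859/1440000
Step 5: max=54531607/17280000, min=5664721/1800000, spread=751427/86400000
Step 6: max=340634687/108000000, min=3265463129/1036800000, spread=23149331/5184000000
Step 7: max=196106654263/62208000000, min=20414931889/6480000000, spread=616540643/311040000000
Step 8: max=1225512453983/388800000000, min=11761372008761/3732480000000, spread=17737747379/18662400000000

Answer: 1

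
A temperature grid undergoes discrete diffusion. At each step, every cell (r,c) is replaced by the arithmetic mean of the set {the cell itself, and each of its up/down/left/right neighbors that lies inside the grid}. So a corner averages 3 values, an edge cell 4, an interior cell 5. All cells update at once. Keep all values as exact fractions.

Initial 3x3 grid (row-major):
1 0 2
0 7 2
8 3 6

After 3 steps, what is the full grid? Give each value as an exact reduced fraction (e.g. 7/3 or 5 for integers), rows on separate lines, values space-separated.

After step 1:
  1/3 5/2 4/3
  4 12/5 17/4
  11/3 6 11/3
After step 2:
  41/18 197/120 97/36
  13/5 383/100 233/80
  41/9 59/15 167/36
After step 3:
  2347/1080 18799/7200 5219/2160
  3979/1200 5967/2000 16891/4800
  499/135 7631/1800 8269/2160

Answer: 2347/1080 18799/7200 5219/2160
3979/1200 5967/2000 16891/4800
499/135 7631/1800 8269/2160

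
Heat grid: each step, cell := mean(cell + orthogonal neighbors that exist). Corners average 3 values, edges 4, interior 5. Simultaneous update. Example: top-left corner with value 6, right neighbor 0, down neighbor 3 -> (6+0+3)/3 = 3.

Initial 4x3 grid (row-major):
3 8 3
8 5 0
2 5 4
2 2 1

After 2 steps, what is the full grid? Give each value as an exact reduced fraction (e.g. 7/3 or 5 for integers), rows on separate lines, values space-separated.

After step 1:
  19/3 19/4 11/3
  9/2 26/5 3
  17/4 18/5 5/2
  2 5/2 7/3
After step 2:
  187/36 399/80 137/36
  1217/240 421/100 431/120
  287/80 361/100 343/120
  35/12 313/120 22/9

Answer: 187/36 399/80 137/36
1217/240 421/100 431/120
287/80 361/100 343/120
35/12 313/120 22/9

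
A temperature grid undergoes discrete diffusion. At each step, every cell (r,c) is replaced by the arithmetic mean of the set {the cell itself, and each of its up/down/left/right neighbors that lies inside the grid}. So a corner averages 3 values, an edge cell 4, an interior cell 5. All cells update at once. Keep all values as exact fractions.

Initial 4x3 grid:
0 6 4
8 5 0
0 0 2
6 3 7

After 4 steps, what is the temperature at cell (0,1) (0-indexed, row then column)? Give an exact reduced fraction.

Answer: 1021663/288000

Derivation:
Step 1: cell (0,1) = 15/4
Step 2: cell (0,1) = 311/80
Step 3: cell (0,1) = 16997/4800
Step 4: cell (0,1) = 1021663/288000
Full grid after step 4:
  468131/129600 1021663/288000 431281/129600
  757201/216000 394547/120000 174269/54000
  234607/72000 193861/60000 4609/1500
  7909/2400 228937/72000 4291/1350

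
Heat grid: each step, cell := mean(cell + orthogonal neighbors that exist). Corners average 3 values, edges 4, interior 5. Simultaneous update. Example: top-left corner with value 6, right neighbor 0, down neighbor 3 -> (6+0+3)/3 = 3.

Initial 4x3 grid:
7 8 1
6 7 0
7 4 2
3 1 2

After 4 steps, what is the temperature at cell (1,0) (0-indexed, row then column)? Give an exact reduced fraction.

Step 1: cell (1,0) = 27/4
Step 2: cell (1,0) = 95/16
Step 3: cell (1,0) = 13309/2400
Step 4: cell (1,0) = 370123/72000
Full grid after step 4:
  79151/14400 468749/96000 20267/4800
  370123/72000 541783/120000 67687/18000
  962089/216000 341431/90000 43279/13500
  62563/16200 1444873/432000 184927/64800

Answer: 370123/72000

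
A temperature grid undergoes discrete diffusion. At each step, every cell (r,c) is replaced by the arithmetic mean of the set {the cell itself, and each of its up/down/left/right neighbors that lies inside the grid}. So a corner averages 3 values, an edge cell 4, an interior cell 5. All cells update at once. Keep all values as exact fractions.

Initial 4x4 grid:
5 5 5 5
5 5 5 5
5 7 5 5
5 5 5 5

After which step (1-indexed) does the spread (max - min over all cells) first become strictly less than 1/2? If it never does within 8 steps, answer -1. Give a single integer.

Step 1: max=11/2, min=5, spread=1/2
Step 2: max=136/25, min=5, spread=11/25
  -> spread < 1/2 first at step 2
Step 3: max=6367/1200, min=5, spread=367/1200
Step 4: max=28571/5400, min=1513/300, spread=1337/5400
Step 5: max=851669/162000, min=45469/9000, spread=33227/162000
Step 6: max=25514327/4860000, min=274049/54000, spread=849917/4860000
Step 7: max=762714347/145800000, min=4118533/810000, spread=21378407/145800000
Step 8: max=22836462371/4374000000, min=1238688343/243000000, spread=540072197/4374000000

Answer: 2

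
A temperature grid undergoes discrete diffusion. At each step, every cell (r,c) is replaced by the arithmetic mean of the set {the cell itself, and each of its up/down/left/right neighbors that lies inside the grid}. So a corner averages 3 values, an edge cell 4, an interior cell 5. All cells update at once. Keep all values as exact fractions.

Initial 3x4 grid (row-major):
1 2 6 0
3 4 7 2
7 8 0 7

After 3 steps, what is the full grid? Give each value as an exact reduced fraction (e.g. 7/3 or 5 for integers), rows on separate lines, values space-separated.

After step 1:
  2 13/4 15/4 8/3
  15/4 24/5 19/5 4
  6 19/4 11/2 3
After step 2:
  3 69/20 101/30 125/36
  331/80 407/100 437/100 101/30
  29/6 421/80 341/80 25/6
After step 3:
  847/240 2083/600 13193/3600 1837/540
  19249/4800 2129/500 23323/6000 6919/1800
  427/90 11057/2400 10837/2400 2831/720

Answer: 847/240 2083/600 13193/3600 1837/540
19249/4800 2129/500 23323/6000 6919/1800
427/90 11057/2400 10837/2400 2831/720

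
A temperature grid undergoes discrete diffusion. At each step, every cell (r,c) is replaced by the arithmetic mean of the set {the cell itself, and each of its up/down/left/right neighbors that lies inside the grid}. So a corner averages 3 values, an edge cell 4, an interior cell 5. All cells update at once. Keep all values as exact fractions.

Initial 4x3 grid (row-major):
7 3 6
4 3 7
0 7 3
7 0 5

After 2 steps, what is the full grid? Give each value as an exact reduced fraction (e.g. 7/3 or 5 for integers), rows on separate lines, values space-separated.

Answer: 155/36 391/80 89/18
131/30 102/25 1223/240
97/30 443/100 931/240
139/36 247/80 155/36

Derivation:
After step 1:
  14/3 19/4 16/3
  7/2 24/5 19/4
  9/2 13/5 11/2
  7/3 19/4 8/3
After step 2:
  155/36 391/80 89/18
  131/30 102/25 1223/240
  97/30 443/100 931/240
  139/36 247/80 155/36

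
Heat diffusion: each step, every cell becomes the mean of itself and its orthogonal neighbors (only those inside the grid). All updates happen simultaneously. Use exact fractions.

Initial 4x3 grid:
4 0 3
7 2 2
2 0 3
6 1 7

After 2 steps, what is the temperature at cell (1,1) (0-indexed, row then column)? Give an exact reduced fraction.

Step 1: cell (1,1) = 11/5
Step 2: cell (1,1) = 123/50
Full grid after step 2:
  29/9 587/240 77/36
  401/120 123/50 281/120
  121/40 281/100 323/120
  41/12 353/120 61/18

Answer: 123/50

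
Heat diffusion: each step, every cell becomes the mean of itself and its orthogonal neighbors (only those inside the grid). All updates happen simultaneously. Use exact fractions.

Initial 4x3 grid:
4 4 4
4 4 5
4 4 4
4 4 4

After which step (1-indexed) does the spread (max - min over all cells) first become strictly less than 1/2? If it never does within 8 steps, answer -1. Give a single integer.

Answer: 1

Derivation:
Step 1: max=13/3, min=4, spread=1/3
  -> spread < 1/2 first at step 1
Step 2: max=511/120, min=4, spread=31/120
Step 3: max=4531/1080, min=4, spread=211/1080
Step 4: max=448897/108000, min=7247/1800, spread=14077/108000
Step 5: max=4028407/972000, min=435683/108000, spread=5363/48600
Step 6: max=120380809/29160000, min=242869/60000, spread=93859/1166400
Step 7: max=7208674481/1749600000, min=394136467/97200000, spread=4568723/69984000
Step 8: max=431684435629/104976000000, min=11845618889/2916000000, spread=8387449/167961600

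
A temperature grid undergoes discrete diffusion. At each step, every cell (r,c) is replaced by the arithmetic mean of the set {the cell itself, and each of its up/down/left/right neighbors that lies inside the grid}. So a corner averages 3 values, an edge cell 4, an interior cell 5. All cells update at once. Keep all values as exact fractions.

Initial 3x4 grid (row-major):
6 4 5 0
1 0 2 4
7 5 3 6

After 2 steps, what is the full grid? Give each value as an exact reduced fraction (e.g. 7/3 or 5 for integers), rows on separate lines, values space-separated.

Answer: 131/36 377/120 123/40 35/12
139/40 81/25 299/100 197/60
139/36 869/240 893/240 34/9

Derivation:
After step 1:
  11/3 15/4 11/4 3
  7/2 12/5 14/5 3
  13/3 15/4 4 13/3
After step 2:
  131/36 377/120 123/40 35/12
  139/40 81/25 299/100 197/60
  139/36 869/240 893/240 34/9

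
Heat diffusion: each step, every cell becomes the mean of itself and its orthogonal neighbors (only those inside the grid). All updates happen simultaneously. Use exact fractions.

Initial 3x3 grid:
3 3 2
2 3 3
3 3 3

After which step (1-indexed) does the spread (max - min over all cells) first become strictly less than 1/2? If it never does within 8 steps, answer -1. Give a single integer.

Step 1: max=3, min=8/3, spread=1/3
  -> spread < 1/2 first at step 1
Step 2: max=35/12, min=653/240, spread=47/240
Step 3: max=229/80, min=2939/1080, spread=61/432
Step 4: max=122767/43200, min=177763/64800, spread=511/5184
Step 5: max=7316149/2592000, min=10704911/3888000, spread=4309/62208
Step 6: max=145821901/51840000, min=644856367/233280000, spread=36295/746496
Step 7: max=26172750941/9331200000, min=38781356099/13996800000, spread=305773/8957952
Step 8: max=1567634070527/559872000000, min=2331326488603/839808000000, spread=2575951/107495424

Answer: 1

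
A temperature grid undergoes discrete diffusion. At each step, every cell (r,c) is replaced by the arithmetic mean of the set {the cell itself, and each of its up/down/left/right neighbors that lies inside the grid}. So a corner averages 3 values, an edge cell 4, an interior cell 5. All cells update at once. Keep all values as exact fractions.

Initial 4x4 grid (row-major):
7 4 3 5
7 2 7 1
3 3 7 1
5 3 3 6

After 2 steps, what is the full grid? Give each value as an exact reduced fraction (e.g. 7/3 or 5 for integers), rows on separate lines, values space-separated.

Answer: 59/12 387/80 63/16 15/4
397/80 419/100 421/100 57/16
991/240 102/25 203/50 887/240
35/9 931/240 947/240 71/18

Derivation:
After step 1:
  6 4 19/4 3
  19/4 23/5 4 7/2
  9/2 18/5 21/5 15/4
  11/3 7/2 19/4 10/3
After step 2:
  59/12 387/80 63/16 15/4
  397/80 419/100 421/100 57/16
  991/240 102/25 203/50 887/240
  35/9 931/240 947/240 71/18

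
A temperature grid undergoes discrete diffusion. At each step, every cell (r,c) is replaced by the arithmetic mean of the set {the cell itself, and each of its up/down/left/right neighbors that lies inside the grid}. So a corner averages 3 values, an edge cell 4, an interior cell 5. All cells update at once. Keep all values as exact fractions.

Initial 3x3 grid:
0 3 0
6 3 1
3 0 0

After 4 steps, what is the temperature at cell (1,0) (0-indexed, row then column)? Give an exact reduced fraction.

Step 1: cell (1,0) = 3
Step 2: cell (1,0) = 29/10
Step 3: cell (1,0) = 491/200
Step 4: cell (1,0) = 84581/36000
Full grid after step 4:
  49747/21600 868597/432000 105491/64800
  84581/36000 172757/90000 341611/216000
  48097/21600 822847/432000 98141/64800

Answer: 84581/36000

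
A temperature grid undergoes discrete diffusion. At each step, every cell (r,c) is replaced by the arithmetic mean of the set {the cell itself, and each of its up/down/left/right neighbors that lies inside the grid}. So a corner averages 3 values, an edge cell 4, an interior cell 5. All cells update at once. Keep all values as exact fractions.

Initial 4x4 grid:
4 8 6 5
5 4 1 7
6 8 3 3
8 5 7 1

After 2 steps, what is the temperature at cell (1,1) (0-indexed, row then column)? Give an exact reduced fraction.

Step 1: cell (1,1) = 26/5
Step 2: cell (1,1) = 497/100
Full grid after step 2:
  191/36 641/120 207/40 5
  671/120 497/100 114/25 177/40
  691/120 571/100 213/50 467/120
  241/36 169/30 143/30 67/18

Answer: 497/100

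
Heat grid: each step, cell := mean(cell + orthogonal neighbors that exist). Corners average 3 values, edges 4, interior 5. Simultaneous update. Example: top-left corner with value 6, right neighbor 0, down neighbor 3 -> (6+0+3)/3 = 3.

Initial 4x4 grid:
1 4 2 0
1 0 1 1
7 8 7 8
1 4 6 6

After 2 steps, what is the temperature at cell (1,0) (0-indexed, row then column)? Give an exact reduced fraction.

Answer: 113/40

Derivation:
Step 1: cell (1,0) = 9/4
Step 2: cell (1,0) = 113/40
Full grid after step 2:
  2 83/40 67/40 7/4
  113/40 71/25 61/20 14/5
  157/40 23/5 493/100 31/6
  13/3 197/40 139/24 215/36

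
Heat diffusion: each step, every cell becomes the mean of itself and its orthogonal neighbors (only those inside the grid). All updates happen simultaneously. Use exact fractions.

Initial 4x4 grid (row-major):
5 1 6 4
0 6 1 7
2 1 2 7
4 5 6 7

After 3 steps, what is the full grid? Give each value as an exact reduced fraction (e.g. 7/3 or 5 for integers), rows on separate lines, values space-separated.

After step 1:
  2 9/2 3 17/3
  13/4 9/5 22/5 19/4
  7/4 16/5 17/5 23/4
  11/3 4 5 20/3
After step 2:
  13/4 113/40 527/120 161/36
  11/5 343/100 347/100 617/120
  89/30 283/100 87/20 617/120
  113/36 119/30 143/30 209/36
After step 3:
  331/120 4169/1200 13643/3600 2521/540
  1777/600 2951/1000 1247/300 16403/3600
  5011/1800 5263/1500 2467/600 3679/720
  1813/540 827/225 85/18 5657/1080

Answer: 331/120 4169/1200 13643/3600 2521/540
1777/600 2951/1000 1247/300 16403/3600
5011/1800 5263/1500 2467/600 3679/720
1813/540 827/225 85/18 5657/1080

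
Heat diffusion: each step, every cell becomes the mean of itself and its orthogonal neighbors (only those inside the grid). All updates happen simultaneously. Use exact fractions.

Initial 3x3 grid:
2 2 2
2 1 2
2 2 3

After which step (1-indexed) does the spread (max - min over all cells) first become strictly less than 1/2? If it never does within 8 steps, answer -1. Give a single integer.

Answer: 2

Derivation:
Step 1: max=7/3, min=7/4, spread=7/12
Step 2: max=19/9, min=11/6, spread=5/18
  -> spread < 1/2 first at step 2
Step 3: max=278/135, min=673/360, spread=41/216
Step 4: max=32507/16200, min=40451/21600, spread=347/2592
Step 5: max=241763/121500, min=2457097/1296000, spread=2921/31104
Step 6: max=114998213/58320000, min=148203659/77760000, spread=24611/373248
Step 7: max=3434680643/1749600000, min=8943180673/4665600000, spread=207329/4478976
Step 8: max=410556643367/209952000000, min=538311800531/279936000000, spread=1746635/53747712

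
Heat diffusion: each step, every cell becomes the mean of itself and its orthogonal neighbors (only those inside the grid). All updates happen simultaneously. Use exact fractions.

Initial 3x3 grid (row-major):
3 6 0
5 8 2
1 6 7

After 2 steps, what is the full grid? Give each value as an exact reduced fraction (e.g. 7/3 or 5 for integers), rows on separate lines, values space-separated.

After step 1:
  14/3 17/4 8/3
  17/4 27/5 17/4
  4 11/2 5
After step 2:
  79/18 1019/240 67/18
  1099/240 473/100 1039/240
  55/12 199/40 59/12

Answer: 79/18 1019/240 67/18
1099/240 473/100 1039/240
55/12 199/40 59/12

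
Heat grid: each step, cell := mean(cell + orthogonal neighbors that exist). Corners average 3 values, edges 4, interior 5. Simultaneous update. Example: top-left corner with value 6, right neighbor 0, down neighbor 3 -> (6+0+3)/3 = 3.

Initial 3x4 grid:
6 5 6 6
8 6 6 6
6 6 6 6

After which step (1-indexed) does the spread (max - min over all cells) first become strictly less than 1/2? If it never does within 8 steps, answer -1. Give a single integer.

Answer: 3

Derivation:
Step 1: max=20/3, min=23/4, spread=11/12
Step 2: max=257/40, min=47/8, spread=11/20
Step 3: max=6851/1080, min=427/72, spread=223/540
  -> spread < 1/2 first at step 3
Step 4: max=405907/64800, min=64277/10800, spread=4049/12960
Step 5: max=24217193/3888000, min=1933619/324000, spread=202753/777600
Step 6: max=1445272207/233280000, min=29106559/4860000, spread=385259/1866240
Step 7: max=86423012813/13996800000, min=1750976981/291600000, spread=95044709/559872000
Step 8: max=5170514610967/839808000000, min=105319966429/17496000000, spread=921249779/6718464000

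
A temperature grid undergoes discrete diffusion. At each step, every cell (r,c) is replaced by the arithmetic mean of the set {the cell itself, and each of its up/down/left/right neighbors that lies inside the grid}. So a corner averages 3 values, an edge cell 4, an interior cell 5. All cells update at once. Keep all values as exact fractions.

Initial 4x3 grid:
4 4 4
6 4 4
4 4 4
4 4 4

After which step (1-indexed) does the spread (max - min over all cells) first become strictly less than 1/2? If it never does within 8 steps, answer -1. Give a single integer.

Step 1: max=14/3, min=4, spread=2/3
Step 2: max=271/60, min=4, spread=31/60
Step 3: max=2371/540, min=4, spread=211/540
  -> spread < 1/2 first at step 3
Step 4: max=232897/54000, min=3647/900, spread=14077/54000
Step 5: max=2084407/486000, min=219683/54000, spread=5363/24300
Step 6: max=62060809/14580000, min=122869/30000, spread=93859/583200
Step 7: max=3709474481/874800000, min=199736467/48600000, spread=4568723/34992000
Step 8: max=221732435629/52488000000, min=6013618889/1458000000, spread=8387449/83980800

Answer: 3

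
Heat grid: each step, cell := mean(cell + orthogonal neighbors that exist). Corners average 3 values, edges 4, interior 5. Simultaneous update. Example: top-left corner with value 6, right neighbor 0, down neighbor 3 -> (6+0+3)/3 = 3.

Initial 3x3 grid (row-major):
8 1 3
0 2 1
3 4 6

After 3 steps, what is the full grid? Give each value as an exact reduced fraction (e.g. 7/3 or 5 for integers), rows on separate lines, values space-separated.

Answer: 659/240 20581/7200 2753/1080
42937/14400 7997/3000 658/225
1529/540 14929/4800 6331/2160

Derivation:
After step 1:
  3 7/2 5/3
  13/4 8/5 3
  7/3 15/4 11/3
After step 2:
  13/4 293/120 49/18
  611/240 151/50 149/60
  28/9 227/80 125/36
After step 3:
  659/240 20581/7200 2753/1080
  42937/14400 7997/3000 658/225
  1529/540 14929/4800 6331/2160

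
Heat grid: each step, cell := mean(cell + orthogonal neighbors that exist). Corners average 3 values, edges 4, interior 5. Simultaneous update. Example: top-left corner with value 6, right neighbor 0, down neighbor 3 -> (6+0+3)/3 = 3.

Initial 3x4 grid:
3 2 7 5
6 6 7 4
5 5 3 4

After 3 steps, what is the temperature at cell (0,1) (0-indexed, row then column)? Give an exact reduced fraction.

Answer: 34441/7200

Derivation:
Step 1: cell (0,1) = 9/2
Step 2: cell (0,1) = 1117/240
Step 3: cell (0,1) = 34441/7200
Full grid after step 3:
  9967/2160 34441/7200 36161/7200 10919/2160
  1439/300 9821/2000 9881/2000 5891/1200
  5341/1080 17683/3600 8659/1800 5027/1080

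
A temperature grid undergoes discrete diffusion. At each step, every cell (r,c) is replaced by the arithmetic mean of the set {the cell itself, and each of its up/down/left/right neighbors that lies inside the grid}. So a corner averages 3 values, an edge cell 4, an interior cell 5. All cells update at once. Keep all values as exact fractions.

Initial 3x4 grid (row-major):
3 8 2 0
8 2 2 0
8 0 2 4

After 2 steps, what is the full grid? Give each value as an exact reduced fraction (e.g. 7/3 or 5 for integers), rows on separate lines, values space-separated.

After step 1:
  19/3 15/4 3 2/3
  21/4 4 8/5 3/2
  16/3 3 2 2
After step 2:
  46/9 205/48 541/240 31/18
  251/48 88/25 121/50 173/120
  163/36 43/12 43/20 11/6

Answer: 46/9 205/48 541/240 31/18
251/48 88/25 121/50 173/120
163/36 43/12 43/20 11/6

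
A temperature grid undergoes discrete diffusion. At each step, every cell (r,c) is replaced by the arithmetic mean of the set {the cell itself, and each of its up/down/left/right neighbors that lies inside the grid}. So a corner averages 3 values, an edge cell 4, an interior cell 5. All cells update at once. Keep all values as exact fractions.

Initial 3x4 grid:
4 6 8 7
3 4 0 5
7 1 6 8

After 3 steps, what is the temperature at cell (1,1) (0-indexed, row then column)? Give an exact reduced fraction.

Answer: 4127/1000

Derivation:
Step 1: cell (1,1) = 14/5
Step 2: cell (1,1) = 219/50
Step 3: cell (1,1) = 4127/1000
Full grid after step 3:
  9413/2160 34439/7200 35809/7200 12091/2160
  3441/800 4127/1000 2461/500 6179/1200
  8443/2160 30739/7200 32009/7200 11141/2160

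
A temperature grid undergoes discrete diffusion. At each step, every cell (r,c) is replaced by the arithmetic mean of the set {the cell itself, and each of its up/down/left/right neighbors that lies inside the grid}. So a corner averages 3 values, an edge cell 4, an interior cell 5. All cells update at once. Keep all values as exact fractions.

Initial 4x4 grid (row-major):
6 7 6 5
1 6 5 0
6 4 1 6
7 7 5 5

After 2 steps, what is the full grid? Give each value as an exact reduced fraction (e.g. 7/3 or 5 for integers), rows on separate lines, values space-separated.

After step 1:
  14/3 25/4 23/4 11/3
  19/4 23/5 18/5 4
  9/2 24/5 21/5 3
  20/3 23/4 9/2 16/3
After step 2:
  47/9 319/60 289/60 161/36
  1111/240 24/5 443/100 107/30
  1243/240 477/100 201/50 62/15
  203/36 1303/240 1187/240 77/18

Answer: 47/9 319/60 289/60 161/36
1111/240 24/5 443/100 107/30
1243/240 477/100 201/50 62/15
203/36 1303/240 1187/240 77/18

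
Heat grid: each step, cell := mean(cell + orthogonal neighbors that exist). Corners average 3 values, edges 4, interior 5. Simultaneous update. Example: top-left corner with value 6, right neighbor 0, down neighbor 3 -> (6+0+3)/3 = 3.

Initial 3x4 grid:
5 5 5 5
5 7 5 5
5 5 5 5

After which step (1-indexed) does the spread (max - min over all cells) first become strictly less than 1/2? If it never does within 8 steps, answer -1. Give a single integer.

Answer: 2

Derivation:
Step 1: max=11/2, min=5, spread=1/2
Step 2: max=273/50, min=5, spread=23/50
  -> spread < 1/2 first at step 2
Step 3: max=12811/2400, min=1013/200, spread=131/480
Step 4: max=114551/21600, min=18391/3600, spread=841/4320
Step 5: max=45742051/8640000, min=3693373/720000, spread=56863/345600
Step 6: max=410334341/77760000, min=33389543/6480000, spread=386393/3110400
Step 7: max=163913723131/31104000000, min=13380358813/2592000000, spread=26795339/248832000
Step 8: max=9815015714129/1866240000000, min=804686149667/155520000000, spread=254051069/2985984000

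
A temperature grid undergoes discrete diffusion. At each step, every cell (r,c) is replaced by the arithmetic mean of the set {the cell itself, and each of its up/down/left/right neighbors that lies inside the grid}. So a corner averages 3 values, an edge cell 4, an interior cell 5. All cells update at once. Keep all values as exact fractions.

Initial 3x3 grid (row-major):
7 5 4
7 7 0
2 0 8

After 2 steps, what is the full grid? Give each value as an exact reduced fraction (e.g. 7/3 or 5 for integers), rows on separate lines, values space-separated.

Answer: 107/18 1133/240 9/2
1133/240 243/50 853/240
13/3 823/240 35/9

Derivation:
After step 1:
  19/3 23/4 3
  23/4 19/5 19/4
  3 17/4 8/3
After step 2:
  107/18 1133/240 9/2
  1133/240 243/50 853/240
  13/3 823/240 35/9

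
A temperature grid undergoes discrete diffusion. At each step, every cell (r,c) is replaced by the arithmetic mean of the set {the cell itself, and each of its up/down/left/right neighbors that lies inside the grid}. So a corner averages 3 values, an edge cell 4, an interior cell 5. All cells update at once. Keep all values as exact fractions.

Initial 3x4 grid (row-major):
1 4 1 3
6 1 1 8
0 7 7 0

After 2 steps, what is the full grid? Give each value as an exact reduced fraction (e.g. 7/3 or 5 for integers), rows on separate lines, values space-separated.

Answer: 89/36 43/15 29/10 37/12
69/20 149/50 82/25 39/10
121/36 469/120 161/40 47/12

Derivation:
After step 1:
  11/3 7/4 9/4 4
  2 19/5 18/5 3
  13/3 15/4 15/4 5
After step 2:
  89/36 43/15 29/10 37/12
  69/20 149/50 82/25 39/10
  121/36 469/120 161/40 47/12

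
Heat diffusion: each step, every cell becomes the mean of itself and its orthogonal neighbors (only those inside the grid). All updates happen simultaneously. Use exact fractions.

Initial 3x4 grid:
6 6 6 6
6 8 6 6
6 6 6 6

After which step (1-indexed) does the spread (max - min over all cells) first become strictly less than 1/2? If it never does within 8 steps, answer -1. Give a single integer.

Step 1: max=13/2, min=6, spread=1/2
Step 2: max=323/50, min=6, spread=23/50
  -> spread < 1/2 first at step 2
Step 3: max=15211/2400, min=1213/200, spread=131/480
Step 4: max=136151/21600, min=21991/3600, spread=841/4320
Step 5: max=54382051/8640000, min=4413373/720000, spread=56863/345600
Step 6: max=488094341/77760000, min=39869543/6480000, spread=386393/3110400
Step 7: max=195017723131/31104000000, min=15972358813/2592000000, spread=26795339/248832000
Step 8: max=11681255714129/1866240000000, min=960206149667/155520000000, spread=254051069/2985984000

Answer: 2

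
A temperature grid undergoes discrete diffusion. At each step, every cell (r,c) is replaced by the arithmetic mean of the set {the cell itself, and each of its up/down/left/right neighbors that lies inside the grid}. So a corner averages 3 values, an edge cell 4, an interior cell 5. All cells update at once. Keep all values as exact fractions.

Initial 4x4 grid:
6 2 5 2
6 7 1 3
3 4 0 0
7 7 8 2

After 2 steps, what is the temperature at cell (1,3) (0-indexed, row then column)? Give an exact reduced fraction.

Step 1: cell (1,3) = 3/2
Step 2: cell (1,3) = 557/240
Full grid after step 2:
  91/18 97/24 421/120 22/9
  115/24 219/50 69/25 557/240
  611/120 223/50 31/10 521/240
  103/18 1237/240 1001/240 53/18

Answer: 557/240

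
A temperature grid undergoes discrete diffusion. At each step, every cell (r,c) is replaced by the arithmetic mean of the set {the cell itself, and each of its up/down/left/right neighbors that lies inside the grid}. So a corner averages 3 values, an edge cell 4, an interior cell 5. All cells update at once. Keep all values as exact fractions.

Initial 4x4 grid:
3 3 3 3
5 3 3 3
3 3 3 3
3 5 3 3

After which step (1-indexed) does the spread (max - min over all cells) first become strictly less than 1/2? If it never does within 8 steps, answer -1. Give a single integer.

Step 1: max=11/3, min=3, spread=2/3
Step 2: max=32/9, min=3, spread=5/9
Step 3: max=953/270, min=3, spread=143/270
Step 4: max=28181/8100, min=683/225, spread=3593/8100
  -> spread < 1/2 first at step 4
Step 5: max=167329/48600, min=41369/13500, spread=92003/243000
Step 6: max=24864857/7290000, min=52192/16875, spread=2317913/7290000
Step 7: max=740258273/218700000, min=12119/3888, spread=58564523/218700000
Step 8: max=22064526581/6561000000, min=571888993/182250000, spread=1476522833/6561000000

Answer: 4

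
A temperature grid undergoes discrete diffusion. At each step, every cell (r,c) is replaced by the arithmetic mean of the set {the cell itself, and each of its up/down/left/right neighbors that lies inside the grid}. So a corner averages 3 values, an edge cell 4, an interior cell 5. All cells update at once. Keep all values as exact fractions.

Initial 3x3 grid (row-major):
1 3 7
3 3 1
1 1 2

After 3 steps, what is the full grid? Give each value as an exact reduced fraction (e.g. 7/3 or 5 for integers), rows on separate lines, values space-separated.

Answer: 2731/1080 6929/2400 6487/2160
1351/600 2373/1000 12883/4800
4027/2160 9833/4800 1163/540

Derivation:
After step 1:
  7/3 7/2 11/3
  2 11/5 13/4
  5/3 7/4 4/3
After step 2:
  47/18 117/40 125/36
  41/20 127/50 209/80
  65/36 139/80 19/9
After step 3:
  2731/1080 6929/2400 6487/2160
  1351/600 2373/1000 12883/4800
  4027/2160 9833/4800 1163/540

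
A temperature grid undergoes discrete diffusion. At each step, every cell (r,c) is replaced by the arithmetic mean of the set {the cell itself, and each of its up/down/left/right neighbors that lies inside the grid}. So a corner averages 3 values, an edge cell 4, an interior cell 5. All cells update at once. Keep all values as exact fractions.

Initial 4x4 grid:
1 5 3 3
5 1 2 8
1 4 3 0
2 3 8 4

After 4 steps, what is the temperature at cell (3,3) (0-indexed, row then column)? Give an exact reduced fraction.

Answer: 81839/21600

Derivation:
Step 1: cell (3,3) = 4
Step 2: cell (3,3) = 49/12
Step 3: cell (3,3) = 2813/720
Step 4: cell (3,3) = 81839/21600
Full grid after step 4:
  188317/64800 678211/216000 727171/216000 230797/64800
  158509/54000 548827/180000 614347/180000 193699/54000
  17371/6000 64243/20000 69603/20000 22201/6000
  66719/21600 235577/72000 262937/72000 81839/21600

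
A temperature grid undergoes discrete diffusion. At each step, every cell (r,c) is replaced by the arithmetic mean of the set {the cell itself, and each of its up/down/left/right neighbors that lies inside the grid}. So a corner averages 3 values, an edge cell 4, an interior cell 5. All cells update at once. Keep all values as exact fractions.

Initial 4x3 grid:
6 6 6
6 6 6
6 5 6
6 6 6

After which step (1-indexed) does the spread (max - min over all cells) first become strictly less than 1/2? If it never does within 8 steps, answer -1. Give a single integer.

Step 1: max=6, min=23/4, spread=1/4
  -> spread < 1/2 first at step 1
Step 2: max=6, min=577/100, spread=23/100
Step 3: max=2387/400, min=27989/4800, spread=131/960
Step 4: max=42809/7200, min=252649/43200, spread=841/8640
Step 5: max=8546627/1440000, min=101137949/17280000, spread=56863/691200
Step 6: max=76770457/12960000, min=911585659/155520000, spread=386393/6220800
Step 7: max=30683641187/5184000000, min=364854276869/62208000000, spread=26795339/497664000
Step 8: max=1839153850333/311040000000, min=21911064285871/3732480000000, spread=254051069/5971968000

Answer: 1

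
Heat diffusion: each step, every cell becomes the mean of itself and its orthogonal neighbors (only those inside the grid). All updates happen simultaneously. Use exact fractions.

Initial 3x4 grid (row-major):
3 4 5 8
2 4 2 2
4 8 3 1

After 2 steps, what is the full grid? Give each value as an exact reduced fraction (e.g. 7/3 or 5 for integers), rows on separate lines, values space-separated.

After step 1:
  3 4 19/4 5
  13/4 4 16/5 13/4
  14/3 19/4 7/2 2
After step 2:
  41/12 63/16 339/80 13/3
  179/48 96/25 187/50 269/80
  38/9 203/48 269/80 35/12

Answer: 41/12 63/16 339/80 13/3
179/48 96/25 187/50 269/80
38/9 203/48 269/80 35/12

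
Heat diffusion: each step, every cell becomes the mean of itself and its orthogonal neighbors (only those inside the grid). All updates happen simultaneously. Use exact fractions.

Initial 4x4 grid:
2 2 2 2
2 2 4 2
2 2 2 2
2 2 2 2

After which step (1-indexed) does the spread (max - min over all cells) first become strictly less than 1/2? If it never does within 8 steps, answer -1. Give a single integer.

Answer: 2

Derivation:
Step 1: max=5/2, min=2, spread=1/2
Step 2: max=61/25, min=2, spread=11/25
  -> spread < 1/2 first at step 2
Step 3: max=2767/1200, min=2, spread=367/1200
Step 4: max=12371/5400, min=613/300, spread=1337/5400
Step 5: max=365669/162000, min=18469/9000, spread=33227/162000
Step 6: max=10934327/4860000, min=112049/54000, spread=849917/4860000
Step 7: max=325314347/145800000, min=1688533/810000, spread=21378407/145800000
Step 8: max=9714462371/4374000000, min=509688343/243000000, spread=540072197/4374000000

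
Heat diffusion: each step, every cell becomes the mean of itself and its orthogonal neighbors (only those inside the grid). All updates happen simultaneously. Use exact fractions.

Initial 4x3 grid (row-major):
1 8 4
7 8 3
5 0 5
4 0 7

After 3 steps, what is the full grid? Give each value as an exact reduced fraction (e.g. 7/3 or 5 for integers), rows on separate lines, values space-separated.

Answer: 5551/1080 73501/14400 901/180
34283/7200 28319/6000 11261/2400
9611/2400 8043/2000 3237/800
211/60 5579/1600 437/120

Derivation:
After step 1:
  16/3 21/4 5
  21/4 26/5 5
  4 18/5 15/4
  3 11/4 4
After step 2:
  95/18 1247/240 61/12
  1187/240 243/50 379/80
  317/80 193/50 327/80
  13/4 267/80 7/2
After step 3:
  5551/1080 73501/14400 901/180
  34283/7200 28319/6000 11261/2400
  9611/2400 8043/2000 3237/800
  211/60 5579/1600 437/120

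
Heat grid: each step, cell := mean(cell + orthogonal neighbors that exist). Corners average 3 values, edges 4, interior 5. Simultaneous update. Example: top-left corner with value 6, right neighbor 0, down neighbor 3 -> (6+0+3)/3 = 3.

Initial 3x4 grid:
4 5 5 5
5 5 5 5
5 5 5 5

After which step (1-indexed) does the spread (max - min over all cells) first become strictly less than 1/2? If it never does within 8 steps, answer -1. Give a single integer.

Answer: 1

Derivation:
Step 1: max=5, min=14/3, spread=1/3
  -> spread < 1/2 first at step 1
Step 2: max=5, min=85/18, spread=5/18
Step 3: max=5, min=1039/216, spread=41/216
Step 4: max=5, min=125383/25920, spread=4217/25920
Step 5: max=35921/7200, min=7566851/1555200, spread=38417/311040
Step 6: max=717403/144000, min=455359789/93312000, spread=1903471/18662400
Step 7: max=21484241/4320000, min=27392610911/5598720000, spread=18038617/223948800
Step 8: max=1931073241/388800000, min=1646347817149/335923200000, spread=883978523/13436928000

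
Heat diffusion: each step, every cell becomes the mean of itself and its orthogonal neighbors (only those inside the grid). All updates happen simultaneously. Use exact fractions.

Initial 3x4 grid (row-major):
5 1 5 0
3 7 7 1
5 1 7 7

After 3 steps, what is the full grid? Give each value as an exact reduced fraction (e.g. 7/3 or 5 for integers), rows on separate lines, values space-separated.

After step 1:
  3 9/2 13/4 2
  5 19/5 27/5 15/4
  3 5 11/2 5
After step 2:
  25/6 291/80 303/80 3
  37/10 237/50 217/50 323/80
  13/3 173/40 209/40 19/4
After step 3:
  2761/720 9799/2400 2953/800 433/120
  847/200 8297/2000 2213/500 6451/1600
  1483/360 5587/1200 233/50 1121/240

Answer: 2761/720 9799/2400 2953/800 433/120
847/200 8297/2000 2213/500 6451/1600
1483/360 5587/1200 233/50 1121/240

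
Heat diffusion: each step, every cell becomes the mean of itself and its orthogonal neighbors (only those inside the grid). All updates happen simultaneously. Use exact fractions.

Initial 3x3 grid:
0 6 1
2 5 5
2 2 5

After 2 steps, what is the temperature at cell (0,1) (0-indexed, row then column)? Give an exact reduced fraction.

Answer: 41/12

Derivation:
Step 1: cell (0,1) = 3
Step 2: cell (0,1) = 41/12
Full grid after step 2:
  95/36 41/12 11/3
  131/48 67/20 4
  31/12 27/8 23/6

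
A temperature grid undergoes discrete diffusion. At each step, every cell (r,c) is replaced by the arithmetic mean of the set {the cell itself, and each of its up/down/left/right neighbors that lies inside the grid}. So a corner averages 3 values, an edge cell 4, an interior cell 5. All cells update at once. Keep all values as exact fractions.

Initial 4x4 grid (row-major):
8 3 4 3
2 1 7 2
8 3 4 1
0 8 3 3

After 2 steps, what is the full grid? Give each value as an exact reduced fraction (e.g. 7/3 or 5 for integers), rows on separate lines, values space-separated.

After step 1:
  13/3 4 17/4 3
  19/4 16/5 18/5 13/4
  13/4 24/5 18/5 5/2
  16/3 7/2 9/2 7/3
After step 2:
  157/36 947/240 297/80 7/2
  233/60 407/100 179/50 247/80
  68/15 367/100 19/5 701/240
  145/36 68/15 209/60 28/9

Answer: 157/36 947/240 297/80 7/2
233/60 407/100 179/50 247/80
68/15 367/100 19/5 701/240
145/36 68/15 209/60 28/9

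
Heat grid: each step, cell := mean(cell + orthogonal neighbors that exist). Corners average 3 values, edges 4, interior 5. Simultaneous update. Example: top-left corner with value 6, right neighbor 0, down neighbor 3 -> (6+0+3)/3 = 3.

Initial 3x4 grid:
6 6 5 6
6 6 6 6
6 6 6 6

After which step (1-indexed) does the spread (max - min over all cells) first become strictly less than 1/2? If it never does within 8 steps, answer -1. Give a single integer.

Step 1: max=6, min=17/3, spread=1/3
  -> spread < 1/2 first at step 1
Step 2: max=6, min=689/120, spread=31/120
Step 3: max=6, min=6269/1080, spread=211/1080
Step 4: max=10753/1800, min=631103/108000, spread=14077/108000
Step 5: max=644317/108000, min=5691593/972000, spread=5363/48600
Step 6: max=357131/60000, min=171219191/29160000, spread=93859/1166400
Step 7: max=577863533/97200000, min=10287325519/1749600000, spread=4568723/69984000
Step 8: max=17314381111/2916000000, min=618075564371/104976000000, spread=8387449/167961600

Answer: 1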